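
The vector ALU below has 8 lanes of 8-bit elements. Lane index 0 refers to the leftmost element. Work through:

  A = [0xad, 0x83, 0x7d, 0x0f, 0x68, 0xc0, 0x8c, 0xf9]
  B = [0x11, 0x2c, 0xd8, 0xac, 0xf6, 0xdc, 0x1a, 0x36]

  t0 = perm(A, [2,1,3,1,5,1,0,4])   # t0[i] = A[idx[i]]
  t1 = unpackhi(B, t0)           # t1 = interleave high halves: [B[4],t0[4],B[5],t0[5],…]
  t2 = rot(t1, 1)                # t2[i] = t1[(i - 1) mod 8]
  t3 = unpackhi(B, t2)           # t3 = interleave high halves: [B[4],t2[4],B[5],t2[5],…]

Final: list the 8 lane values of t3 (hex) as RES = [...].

  t0: 7d 83 0f 83 c0 83 ad 68
  t1: f6 c0 dc 83 1a ad 36 68
  t2: 68 f6 c0 dc 83 1a ad 36
  t3: f6 83 dc 1a 1a ad 36 36

RES = [0xf6, 0x83, 0xdc, 0x1a, 0x1a, 0xad, 0x36, 0x36]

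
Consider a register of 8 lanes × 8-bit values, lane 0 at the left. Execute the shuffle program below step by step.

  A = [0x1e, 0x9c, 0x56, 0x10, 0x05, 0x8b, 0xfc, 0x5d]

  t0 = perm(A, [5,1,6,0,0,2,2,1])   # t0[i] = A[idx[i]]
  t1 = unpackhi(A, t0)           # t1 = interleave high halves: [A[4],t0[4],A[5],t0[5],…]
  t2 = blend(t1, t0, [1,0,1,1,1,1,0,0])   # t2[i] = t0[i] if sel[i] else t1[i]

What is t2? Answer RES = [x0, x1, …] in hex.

→ t0 |8b|9c|fc|1e|1e|56|56|9c|
→ t1 |05|1e|8b|56|fc|56|5d|9c|
→ t2 |8b|1e|fc|1e|1e|56|5d|9c|

RES = [ 0x8b  0x1e  0xfc  0x1e  0x1e  0x56  0x5d  0x9c ]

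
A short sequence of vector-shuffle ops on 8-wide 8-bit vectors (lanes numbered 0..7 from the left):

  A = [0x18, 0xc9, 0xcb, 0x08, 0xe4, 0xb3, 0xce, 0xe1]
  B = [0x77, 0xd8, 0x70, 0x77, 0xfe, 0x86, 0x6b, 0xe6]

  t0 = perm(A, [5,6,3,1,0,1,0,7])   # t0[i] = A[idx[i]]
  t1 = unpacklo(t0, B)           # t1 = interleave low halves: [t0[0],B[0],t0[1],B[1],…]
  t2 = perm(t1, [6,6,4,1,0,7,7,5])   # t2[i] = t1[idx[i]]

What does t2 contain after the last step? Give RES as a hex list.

  t0: b3 ce 08 c9 18 c9 18 e1
  t1: b3 77 ce d8 08 70 c9 77
  t2: c9 c9 08 77 b3 77 77 70

RES = [ 0xc9  0xc9  0x08  0x77  0xb3  0x77  0x77  0x70 ]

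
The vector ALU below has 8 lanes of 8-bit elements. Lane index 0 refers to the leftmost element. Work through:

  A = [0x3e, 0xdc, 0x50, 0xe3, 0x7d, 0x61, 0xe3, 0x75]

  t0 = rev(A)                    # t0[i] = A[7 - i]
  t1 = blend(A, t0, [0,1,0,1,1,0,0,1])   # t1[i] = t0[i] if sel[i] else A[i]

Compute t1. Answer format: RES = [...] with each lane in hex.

RES = [0x3e, 0xe3, 0x50, 0x7d, 0xe3, 0x61, 0xe3, 0x3e]

t0 = [0x75, 0xe3, 0x61, 0x7d, 0xe3, 0x50, 0xdc, 0x3e]
t1 = [0x3e, 0xe3, 0x50, 0x7d, 0xe3, 0x61, 0xe3, 0x3e]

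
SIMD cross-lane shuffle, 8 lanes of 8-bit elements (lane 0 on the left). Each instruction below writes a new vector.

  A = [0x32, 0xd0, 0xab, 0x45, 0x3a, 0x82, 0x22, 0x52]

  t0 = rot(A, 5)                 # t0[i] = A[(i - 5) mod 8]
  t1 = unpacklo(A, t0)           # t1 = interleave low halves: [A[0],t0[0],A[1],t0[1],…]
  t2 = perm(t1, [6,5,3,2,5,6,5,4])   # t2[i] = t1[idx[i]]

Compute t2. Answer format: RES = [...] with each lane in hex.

RES = [ 0x45  0x82  0x3a  0xd0  0x82  0x45  0x82  0xab ]

t0 = [0x45, 0x3a, 0x82, 0x22, 0x52, 0x32, 0xd0, 0xab]
t1 = [0x32, 0x45, 0xd0, 0x3a, 0xab, 0x82, 0x45, 0x22]
t2 = [0x45, 0x82, 0x3a, 0xd0, 0x82, 0x45, 0x82, 0xab]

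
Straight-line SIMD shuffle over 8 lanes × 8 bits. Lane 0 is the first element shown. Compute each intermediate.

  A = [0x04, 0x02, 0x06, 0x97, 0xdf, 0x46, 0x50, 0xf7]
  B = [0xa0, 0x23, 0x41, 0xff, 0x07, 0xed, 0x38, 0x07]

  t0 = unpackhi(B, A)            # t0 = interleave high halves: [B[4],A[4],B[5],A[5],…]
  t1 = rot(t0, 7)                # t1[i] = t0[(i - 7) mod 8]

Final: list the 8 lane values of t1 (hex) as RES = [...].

RES = [0xdf, 0xed, 0x46, 0x38, 0x50, 0x07, 0xf7, 0x07]

→ t0 |07|df|ed|46|38|50|07|f7|
→ t1 |df|ed|46|38|50|07|f7|07|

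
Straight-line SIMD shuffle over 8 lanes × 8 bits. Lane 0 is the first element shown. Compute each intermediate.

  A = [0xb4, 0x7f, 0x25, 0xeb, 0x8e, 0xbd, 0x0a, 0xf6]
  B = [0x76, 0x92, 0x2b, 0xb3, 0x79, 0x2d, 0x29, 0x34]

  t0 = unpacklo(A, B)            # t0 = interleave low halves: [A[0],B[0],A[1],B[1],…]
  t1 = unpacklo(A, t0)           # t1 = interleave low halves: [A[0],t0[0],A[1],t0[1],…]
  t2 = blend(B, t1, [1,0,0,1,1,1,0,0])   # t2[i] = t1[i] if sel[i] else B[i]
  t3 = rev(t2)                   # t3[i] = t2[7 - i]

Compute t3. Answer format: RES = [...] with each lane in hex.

RES = [0x34, 0x29, 0x7f, 0x25, 0x76, 0x2b, 0x92, 0xb4]

  t0: b4 76 7f 92 25 2b eb b3
  t1: b4 b4 7f 76 25 7f eb 92
  t2: b4 92 2b 76 25 7f 29 34
  t3: 34 29 7f 25 76 2b 92 b4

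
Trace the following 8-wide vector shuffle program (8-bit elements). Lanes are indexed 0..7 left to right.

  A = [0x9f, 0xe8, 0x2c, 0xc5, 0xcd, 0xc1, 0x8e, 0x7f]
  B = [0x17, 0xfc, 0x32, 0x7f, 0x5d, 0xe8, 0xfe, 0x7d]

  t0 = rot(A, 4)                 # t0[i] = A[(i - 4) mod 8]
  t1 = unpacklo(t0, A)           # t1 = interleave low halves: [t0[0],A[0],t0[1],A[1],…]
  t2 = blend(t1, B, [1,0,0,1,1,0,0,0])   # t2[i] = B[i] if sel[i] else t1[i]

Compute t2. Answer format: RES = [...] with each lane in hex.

RES = [0x17, 0x9f, 0xc1, 0x7f, 0x5d, 0x2c, 0x7f, 0xc5]

t0 = [0xcd, 0xc1, 0x8e, 0x7f, 0x9f, 0xe8, 0x2c, 0xc5]
t1 = [0xcd, 0x9f, 0xc1, 0xe8, 0x8e, 0x2c, 0x7f, 0xc5]
t2 = [0x17, 0x9f, 0xc1, 0x7f, 0x5d, 0x2c, 0x7f, 0xc5]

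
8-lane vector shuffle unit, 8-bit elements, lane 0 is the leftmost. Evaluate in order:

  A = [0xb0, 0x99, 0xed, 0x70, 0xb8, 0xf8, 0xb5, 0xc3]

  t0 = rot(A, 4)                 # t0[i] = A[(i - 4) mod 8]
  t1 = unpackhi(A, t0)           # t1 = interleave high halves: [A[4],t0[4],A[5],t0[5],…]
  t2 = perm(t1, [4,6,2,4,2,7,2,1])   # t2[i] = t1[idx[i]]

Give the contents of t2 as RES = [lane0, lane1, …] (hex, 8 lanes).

  t0: b8 f8 b5 c3 b0 99 ed 70
  t1: b8 b0 f8 99 b5 ed c3 70
  t2: b5 c3 f8 b5 f8 70 f8 b0

RES = [ 0xb5  0xc3  0xf8  0xb5  0xf8  0x70  0xf8  0xb0 ]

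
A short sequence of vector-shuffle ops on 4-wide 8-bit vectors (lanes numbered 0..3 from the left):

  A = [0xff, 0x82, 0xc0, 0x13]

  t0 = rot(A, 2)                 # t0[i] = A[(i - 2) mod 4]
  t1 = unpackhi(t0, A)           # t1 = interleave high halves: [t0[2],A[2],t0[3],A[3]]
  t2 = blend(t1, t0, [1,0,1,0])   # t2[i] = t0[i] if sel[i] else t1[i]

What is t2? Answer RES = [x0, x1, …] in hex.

RES = [ 0xc0  0xc0  0xff  0x13 ]

→ t0 |c0|13|ff|82|
→ t1 |ff|c0|82|13|
→ t2 |c0|c0|ff|13|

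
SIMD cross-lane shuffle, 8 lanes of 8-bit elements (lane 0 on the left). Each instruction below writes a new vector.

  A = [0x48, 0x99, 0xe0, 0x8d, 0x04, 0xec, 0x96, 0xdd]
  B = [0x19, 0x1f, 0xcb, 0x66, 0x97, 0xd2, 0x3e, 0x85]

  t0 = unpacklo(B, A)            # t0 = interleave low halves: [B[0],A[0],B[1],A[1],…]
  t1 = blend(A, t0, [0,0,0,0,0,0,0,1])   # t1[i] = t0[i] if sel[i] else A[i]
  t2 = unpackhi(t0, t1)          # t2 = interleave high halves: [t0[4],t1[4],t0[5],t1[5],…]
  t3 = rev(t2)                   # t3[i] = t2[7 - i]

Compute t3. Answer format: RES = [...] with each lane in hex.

  t0: 19 48 1f 99 cb e0 66 8d
  t1: 48 99 e0 8d 04 ec 96 8d
  t2: cb 04 e0 ec 66 96 8d 8d
  t3: 8d 8d 96 66 ec e0 04 cb

RES = [0x8d, 0x8d, 0x96, 0x66, 0xec, 0xe0, 0x04, 0xcb]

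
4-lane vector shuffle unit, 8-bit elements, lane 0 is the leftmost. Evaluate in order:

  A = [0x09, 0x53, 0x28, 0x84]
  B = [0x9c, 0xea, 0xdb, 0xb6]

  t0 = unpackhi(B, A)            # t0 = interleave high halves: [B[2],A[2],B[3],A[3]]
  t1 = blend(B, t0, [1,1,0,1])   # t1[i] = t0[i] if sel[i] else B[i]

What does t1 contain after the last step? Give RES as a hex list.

t0 = [0xdb, 0x28, 0xb6, 0x84]
t1 = [0xdb, 0x28, 0xdb, 0x84]

RES = [ 0xdb  0x28  0xdb  0x84 ]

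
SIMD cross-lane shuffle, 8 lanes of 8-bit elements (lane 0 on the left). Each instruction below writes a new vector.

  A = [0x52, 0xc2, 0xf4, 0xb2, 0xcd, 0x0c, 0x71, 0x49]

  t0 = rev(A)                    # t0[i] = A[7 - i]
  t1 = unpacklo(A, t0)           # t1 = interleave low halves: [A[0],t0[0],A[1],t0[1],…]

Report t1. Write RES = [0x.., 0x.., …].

→ t0 |49|71|0c|cd|b2|f4|c2|52|
→ t1 |52|49|c2|71|f4|0c|b2|cd|

RES = [0x52, 0x49, 0xc2, 0x71, 0xf4, 0x0c, 0xb2, 0xcd]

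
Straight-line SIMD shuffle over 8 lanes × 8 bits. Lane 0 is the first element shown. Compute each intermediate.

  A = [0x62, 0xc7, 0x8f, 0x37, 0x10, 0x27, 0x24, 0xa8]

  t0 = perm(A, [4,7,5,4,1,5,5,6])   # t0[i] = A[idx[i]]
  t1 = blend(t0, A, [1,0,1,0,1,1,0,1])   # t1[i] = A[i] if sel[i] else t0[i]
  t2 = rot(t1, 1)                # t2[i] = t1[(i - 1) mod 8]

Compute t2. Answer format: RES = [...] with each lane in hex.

t0 = [0x10, 0xa8, 0x27, 0x10, 0xc7, 0x27, 0x27, 0x24]
t1 = [0x62, 0xa8, 0x8f, 0x10, 0x10, 0x27, 0x27, 0xa8]
t2 = [0xa8, 0x62, 0xa8, 0x8f, 0x10, 0x10, 0x27, 0x27]

RES = [0xa8, 0x62, 0xa8, 0x8f, 0x10, 0x10, 0x27, 0x27]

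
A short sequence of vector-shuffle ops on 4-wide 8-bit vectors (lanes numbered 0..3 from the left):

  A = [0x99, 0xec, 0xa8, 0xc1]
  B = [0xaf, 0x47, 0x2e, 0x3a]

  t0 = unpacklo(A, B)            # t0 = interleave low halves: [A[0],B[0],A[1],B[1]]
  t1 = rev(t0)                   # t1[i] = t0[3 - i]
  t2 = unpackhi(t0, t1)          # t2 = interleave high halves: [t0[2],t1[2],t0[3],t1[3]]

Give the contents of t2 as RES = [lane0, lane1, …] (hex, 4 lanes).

→ t0 |99|af|ec|47|
→ t1 |47|ec|af|99|
→ t2 |ec|af|47|99|

RES = [ 0xec  0xaf  0x47  0x99 ]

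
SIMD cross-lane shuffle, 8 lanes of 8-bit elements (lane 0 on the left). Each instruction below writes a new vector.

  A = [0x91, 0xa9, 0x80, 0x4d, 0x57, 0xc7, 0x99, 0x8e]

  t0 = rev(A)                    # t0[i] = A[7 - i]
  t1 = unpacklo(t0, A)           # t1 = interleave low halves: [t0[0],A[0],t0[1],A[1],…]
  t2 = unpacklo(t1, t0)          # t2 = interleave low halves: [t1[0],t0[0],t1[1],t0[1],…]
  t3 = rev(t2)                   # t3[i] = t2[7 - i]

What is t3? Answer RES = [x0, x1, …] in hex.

→ t0 |8e|99|c7|57|4d|80|a9|91|
→ t1 |8e|91|99|a9|c7|80|57|4d|
→ t2 |8e|8e|91|99|99|c7|a9|57|
→ t3 |57|a9|c7|99|99|91|8e|8e|

RES = [0x57, 0xa9, 0xc7, 0x99, 0x99, 0x91, 0x8e, 0x8e]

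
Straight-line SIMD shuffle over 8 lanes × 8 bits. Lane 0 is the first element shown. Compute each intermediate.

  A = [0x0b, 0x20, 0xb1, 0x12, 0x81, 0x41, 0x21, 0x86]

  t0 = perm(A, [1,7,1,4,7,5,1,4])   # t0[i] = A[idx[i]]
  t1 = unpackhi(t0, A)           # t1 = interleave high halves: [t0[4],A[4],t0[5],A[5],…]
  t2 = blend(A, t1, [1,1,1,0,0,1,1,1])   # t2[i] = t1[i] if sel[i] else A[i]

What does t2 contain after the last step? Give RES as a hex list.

RES = [ 0x86  0x81  0x41  0x12  0x81  0x21  0x81  0x86 ]

  t0: 20 86 20 81 86 41 20 81
  t1: 86 81 41 41 20 21 81 86
  t2: 86 81 41 12 81 21 81 86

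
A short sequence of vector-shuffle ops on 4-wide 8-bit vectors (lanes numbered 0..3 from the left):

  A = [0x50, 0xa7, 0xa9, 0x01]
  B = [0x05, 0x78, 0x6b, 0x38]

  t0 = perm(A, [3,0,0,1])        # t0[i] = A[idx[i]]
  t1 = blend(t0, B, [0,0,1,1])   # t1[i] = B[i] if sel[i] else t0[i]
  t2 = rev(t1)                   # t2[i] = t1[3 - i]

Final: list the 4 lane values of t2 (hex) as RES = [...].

RES = [ 0x38  0x6b  0x50  0x01 ]

  t0: 01 50 50 a7
  t1: 01 50 6b 38
  t2: 38 6b 50 01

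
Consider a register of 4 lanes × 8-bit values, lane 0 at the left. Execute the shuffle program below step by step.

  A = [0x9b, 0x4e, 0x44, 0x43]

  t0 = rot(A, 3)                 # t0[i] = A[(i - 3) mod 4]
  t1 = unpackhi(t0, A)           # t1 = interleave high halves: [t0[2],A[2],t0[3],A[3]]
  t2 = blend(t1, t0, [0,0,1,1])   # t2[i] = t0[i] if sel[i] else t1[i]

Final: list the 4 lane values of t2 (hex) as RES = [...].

RES = [0x43, 0x44, 0x43, 0x9b]

  t0: 4e 44 43 9b
  t1: 43 44 9b 43
  t2: 43 44 43 9b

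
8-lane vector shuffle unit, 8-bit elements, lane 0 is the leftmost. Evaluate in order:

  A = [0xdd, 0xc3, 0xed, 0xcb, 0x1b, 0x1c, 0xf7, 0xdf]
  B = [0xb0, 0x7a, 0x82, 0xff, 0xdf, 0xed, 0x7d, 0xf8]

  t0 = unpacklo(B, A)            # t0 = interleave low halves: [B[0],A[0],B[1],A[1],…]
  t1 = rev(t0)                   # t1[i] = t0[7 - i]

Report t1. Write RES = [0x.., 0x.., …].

RES = [0xcb, 0xff, 0xed, 0x82, 0xc3, 0x7a, 0xdd, 0xb0]

→ t0 |b0|dd|7a|c3|82|ed|ff|cb|
→ t1 |cb|ff|ed|82|c3|7a|dd|b0|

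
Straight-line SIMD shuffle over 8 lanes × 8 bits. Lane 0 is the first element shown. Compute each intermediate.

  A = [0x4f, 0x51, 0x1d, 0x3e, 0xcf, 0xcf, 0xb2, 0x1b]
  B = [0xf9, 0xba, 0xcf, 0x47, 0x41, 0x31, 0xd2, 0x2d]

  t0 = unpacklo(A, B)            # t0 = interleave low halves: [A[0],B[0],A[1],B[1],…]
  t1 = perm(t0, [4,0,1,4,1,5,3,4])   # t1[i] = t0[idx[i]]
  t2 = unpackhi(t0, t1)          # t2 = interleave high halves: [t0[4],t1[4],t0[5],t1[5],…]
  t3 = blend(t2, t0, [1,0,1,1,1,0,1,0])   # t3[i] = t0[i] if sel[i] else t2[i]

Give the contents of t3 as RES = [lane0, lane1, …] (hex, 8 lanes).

RES = [ 0x4f  0xf9  0x51  0xba  0x1d  0xba  0x3e  0x1d ]

t0 = [0x4f, 0xf9, 0x51, 0xba, 0x1d, 0xcf, 0x3e, 0x47]
t1 = [0x1d, 0x4f, 0xf9, 0x1d, 0xf9, 0xcf, 0xba, 0x1d]
t2 = [0x1d, 0xf9, 0xcf, 0xcf, 0x3e, 0xba, 0x47, 0x1d]
t3 = [0x4f, 0xf9, 0x51, 0xba, 0x1d, 0xba, 0x3e, 0x1d]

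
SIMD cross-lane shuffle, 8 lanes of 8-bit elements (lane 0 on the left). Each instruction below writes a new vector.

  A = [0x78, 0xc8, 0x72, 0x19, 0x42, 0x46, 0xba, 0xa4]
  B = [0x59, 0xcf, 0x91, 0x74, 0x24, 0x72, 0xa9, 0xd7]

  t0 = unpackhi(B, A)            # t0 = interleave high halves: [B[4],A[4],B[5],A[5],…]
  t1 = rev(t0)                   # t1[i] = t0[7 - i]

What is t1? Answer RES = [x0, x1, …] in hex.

RES = [0xa4, 0xd7, 0xba, 0xa9, 0x46, 0x72, 0x42, 0x24]

t0 = [0x24, 0x42, 0x72, 0x46, 0xa9, 0xba, 0xd7, 0xa4]
t1 = [0xa4, 0xd7, 0xba, 0xa9, 0x46, 0x72, 0x42, 0x24]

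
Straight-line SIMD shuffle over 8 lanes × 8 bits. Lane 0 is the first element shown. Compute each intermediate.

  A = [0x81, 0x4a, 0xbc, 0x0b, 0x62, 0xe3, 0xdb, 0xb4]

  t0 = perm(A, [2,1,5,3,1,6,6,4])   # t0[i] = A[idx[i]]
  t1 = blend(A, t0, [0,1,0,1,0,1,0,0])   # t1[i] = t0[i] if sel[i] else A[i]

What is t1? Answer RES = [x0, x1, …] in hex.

RES = [ 0x81  0x4a  0xbc  0x0b  0x62  0xdb  0xdb  0xb4 ]

→ t0 |bc|4a|e3|0b|4a|db|db|62|
→ t1 |81|4a|bc|0b|62|db|db|b4|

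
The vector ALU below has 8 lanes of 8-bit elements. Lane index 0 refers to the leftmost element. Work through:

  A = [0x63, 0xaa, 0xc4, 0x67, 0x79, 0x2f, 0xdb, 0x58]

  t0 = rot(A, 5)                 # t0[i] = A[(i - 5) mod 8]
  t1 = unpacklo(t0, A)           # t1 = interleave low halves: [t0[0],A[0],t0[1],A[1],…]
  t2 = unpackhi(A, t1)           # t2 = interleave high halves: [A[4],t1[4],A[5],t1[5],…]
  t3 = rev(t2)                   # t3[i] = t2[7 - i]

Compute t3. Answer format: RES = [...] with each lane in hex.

  t0: 67 79 2f db 58 63 aa c4
  t1: 67 63 79 aa 2f c4 db 67
  t2: 79 2f 2f c4 db db 58 67
  t3: 67 58 db db c4 2f 2f 79

RES = [0x67, 0x58, 0xdb, 0xdb, 0xc4, 0x2f, 0x2f, 0x79]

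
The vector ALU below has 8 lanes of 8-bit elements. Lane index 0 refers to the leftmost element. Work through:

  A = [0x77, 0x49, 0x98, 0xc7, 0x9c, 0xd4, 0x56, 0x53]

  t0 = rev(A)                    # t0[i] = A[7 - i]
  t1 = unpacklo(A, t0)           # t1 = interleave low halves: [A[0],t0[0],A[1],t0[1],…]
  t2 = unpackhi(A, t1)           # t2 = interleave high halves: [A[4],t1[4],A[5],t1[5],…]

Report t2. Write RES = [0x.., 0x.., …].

RES = [ 0x9c  0x98  0xd4  0xd4  0x56  0xc7  0x53  0x9c ]

→ t0 |53|56|d4|9c|c7|98|49|77|
→ t1 |77|53|49|56|98|d4|c7|9c|
→ t2 |9c|98|d4|d4|56|c7|53|9c|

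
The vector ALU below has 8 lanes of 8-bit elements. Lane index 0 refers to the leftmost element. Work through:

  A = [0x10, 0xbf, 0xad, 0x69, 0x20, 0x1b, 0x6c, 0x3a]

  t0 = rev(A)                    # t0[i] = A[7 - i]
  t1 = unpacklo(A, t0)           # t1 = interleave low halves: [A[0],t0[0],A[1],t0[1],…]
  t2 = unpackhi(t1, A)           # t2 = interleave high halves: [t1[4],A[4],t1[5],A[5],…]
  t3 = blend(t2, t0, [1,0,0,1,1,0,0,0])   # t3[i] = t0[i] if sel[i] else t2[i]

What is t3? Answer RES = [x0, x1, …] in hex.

RES = [ 0x3a  0x20  0x1b  0x20  0x69  0x6c  0x20  0x3a ]

  t0: 3a 6c 1b 20 69 ad bf 10
  t1: 10 3a bf 6c ad 1b 69 20
  t2: ad 20 1b 1b 69 6c 20 3a
  t3: 3a 20 1b 20 69 6c 20 3a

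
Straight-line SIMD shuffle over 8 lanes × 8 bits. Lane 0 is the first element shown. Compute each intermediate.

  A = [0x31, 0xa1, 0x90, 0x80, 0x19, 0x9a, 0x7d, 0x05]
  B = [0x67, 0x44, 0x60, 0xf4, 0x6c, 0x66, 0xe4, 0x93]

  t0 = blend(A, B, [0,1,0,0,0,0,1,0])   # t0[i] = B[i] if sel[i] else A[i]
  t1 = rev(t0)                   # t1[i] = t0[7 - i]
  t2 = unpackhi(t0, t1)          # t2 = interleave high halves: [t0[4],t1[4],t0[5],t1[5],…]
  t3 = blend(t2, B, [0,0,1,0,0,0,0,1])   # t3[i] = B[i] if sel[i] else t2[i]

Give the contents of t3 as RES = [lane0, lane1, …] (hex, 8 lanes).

RES = [ 0x19  0x80  0x60  0x90  0xe4  0x44  0x05  0x93 ]

→ t0 |31|44|90|80|19|9a|e4|05|
→ t1 |05|e4|9a|19|80|90|44|31|
→ t2 |19|80|9a|90|e4|44|05|31|
→ t3 |19|80|60|90|e4|44|05|93|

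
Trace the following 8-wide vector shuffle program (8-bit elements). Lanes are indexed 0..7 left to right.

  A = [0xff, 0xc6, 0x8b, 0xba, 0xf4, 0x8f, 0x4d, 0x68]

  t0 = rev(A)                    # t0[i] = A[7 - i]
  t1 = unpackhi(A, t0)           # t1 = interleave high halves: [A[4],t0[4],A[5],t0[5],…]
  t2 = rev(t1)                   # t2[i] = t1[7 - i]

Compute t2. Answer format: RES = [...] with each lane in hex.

→ t0 |68|4d|8f|f4|ba|8b|c6|ff|
→ t1 |f4|ba|8f|8b|4d|c6|68|ff|
→ t2 |ff|68|c6|4d|8b|8f|ba|f4|

RES = [0xff, 0x68, 0xc6, 0x4d, 0x8b, 0x8f, 0xba, 0xf4]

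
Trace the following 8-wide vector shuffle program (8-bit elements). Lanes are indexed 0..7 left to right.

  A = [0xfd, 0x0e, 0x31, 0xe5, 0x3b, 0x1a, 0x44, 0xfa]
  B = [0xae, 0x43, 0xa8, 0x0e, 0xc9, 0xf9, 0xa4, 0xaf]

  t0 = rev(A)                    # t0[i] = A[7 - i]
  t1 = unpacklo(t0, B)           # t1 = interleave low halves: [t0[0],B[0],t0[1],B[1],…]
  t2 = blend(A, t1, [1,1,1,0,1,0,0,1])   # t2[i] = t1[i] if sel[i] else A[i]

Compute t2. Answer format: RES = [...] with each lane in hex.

RES = [ 0xfa  0xae  0x44  0xe5  0x1a  0x1a  0x44  0x0e ]

→ t0 |fa|44|1a|3b|e5|31|0e|fd|
→ t1 |fa|ae|44|43|1a|a8|3b|0e|
→ t2 |fa|ae|44|e5|1a|1a|44|0e|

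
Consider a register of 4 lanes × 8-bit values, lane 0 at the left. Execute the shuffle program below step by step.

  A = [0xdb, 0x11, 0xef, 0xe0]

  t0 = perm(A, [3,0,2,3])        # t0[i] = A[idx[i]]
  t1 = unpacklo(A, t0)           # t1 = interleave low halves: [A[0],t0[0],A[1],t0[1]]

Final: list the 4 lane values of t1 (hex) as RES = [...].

  t0: e0 db ef e0
  t1: db e0 11 db

RES = [ 0xdb  0xe0  0x11  0xdb ]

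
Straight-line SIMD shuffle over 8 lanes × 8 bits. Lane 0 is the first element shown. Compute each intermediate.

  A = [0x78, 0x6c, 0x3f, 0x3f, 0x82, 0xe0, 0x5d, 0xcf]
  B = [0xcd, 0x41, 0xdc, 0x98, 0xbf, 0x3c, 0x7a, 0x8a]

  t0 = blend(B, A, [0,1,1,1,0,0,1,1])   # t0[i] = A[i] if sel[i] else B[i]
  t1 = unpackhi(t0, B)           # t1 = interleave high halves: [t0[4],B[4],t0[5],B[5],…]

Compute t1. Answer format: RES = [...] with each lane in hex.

  t0: cd 6c 3f 3f bf 3c 5d cf
  t1: bf bf 3c 3c 5d 7a cf 8a

RES = [0xbf, 0xbf, 0x3c, 0x3c, 0x5d, 0x7a, 0xcf, 0x8a]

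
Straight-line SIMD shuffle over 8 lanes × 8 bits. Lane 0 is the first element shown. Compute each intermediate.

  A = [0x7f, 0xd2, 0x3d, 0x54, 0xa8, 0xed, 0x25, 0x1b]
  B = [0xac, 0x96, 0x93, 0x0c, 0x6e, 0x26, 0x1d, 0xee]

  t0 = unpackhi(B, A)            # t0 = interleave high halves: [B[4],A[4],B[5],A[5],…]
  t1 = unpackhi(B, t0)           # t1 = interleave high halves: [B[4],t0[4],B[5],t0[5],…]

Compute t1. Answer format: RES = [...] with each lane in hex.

→ t0 |6e|a8|26|ed|1d|25|ee|1b|
→ t1 |6e|1d|26|25|1d|ee|ee|1b|

RES = [ 0x6e  0x1d  0x26  0x25  0x1d  0xee  0xee  0x1b ]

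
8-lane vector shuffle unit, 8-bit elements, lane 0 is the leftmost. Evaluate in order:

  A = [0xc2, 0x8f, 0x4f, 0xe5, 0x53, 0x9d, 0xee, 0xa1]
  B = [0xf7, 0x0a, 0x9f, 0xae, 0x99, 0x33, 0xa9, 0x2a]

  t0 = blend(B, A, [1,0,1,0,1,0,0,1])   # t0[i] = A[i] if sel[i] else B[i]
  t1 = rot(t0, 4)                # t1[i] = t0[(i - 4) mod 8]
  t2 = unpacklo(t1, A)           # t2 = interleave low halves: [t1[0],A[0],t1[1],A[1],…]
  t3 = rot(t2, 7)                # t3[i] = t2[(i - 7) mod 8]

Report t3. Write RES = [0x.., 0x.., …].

RES = [0xc2, 0x33, 0x8f, 0xa9, 0x4f, 0xa1, 0xe5, 0x53]

→ t0 |c2|0a|4f|ae|53|33|a9|a1|
→ t1 |53|33|a9|a1|c2|0a|4f|ae|
→ t2 |53|c2|33|8f|a9|4f|a1|e5|
→ t3 |c2|33|8f|a9|4f|a1|e5|53|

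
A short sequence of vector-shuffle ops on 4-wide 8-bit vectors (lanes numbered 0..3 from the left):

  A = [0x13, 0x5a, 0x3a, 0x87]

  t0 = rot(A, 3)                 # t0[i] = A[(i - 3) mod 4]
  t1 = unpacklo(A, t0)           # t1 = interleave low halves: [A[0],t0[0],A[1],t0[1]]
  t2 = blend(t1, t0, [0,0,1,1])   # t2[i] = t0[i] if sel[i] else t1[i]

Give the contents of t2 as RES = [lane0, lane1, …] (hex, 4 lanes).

t0 = [0x5a, 0x3a, 0x87, 0x13]
t1 = [0x13, 0x5a, 0x5a, 0x3a]
t2 = [0x13, 0x5a, 0x87, 0x13]

RES = [0x13, 0x5a, 0x87, 0x13]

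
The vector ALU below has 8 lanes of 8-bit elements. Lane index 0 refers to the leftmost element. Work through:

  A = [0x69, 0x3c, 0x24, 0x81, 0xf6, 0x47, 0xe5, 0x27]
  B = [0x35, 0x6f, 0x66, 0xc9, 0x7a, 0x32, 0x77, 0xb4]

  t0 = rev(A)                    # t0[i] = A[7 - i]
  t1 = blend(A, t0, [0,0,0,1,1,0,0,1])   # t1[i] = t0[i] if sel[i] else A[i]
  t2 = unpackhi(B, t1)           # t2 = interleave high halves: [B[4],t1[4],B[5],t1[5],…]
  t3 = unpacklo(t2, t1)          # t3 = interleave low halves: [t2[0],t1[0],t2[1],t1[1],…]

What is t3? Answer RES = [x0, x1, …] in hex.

RES = [ 0x7a  0x69  0x81  0x3c  0x32  0x24  0x47  0xf6 ]

  t0: 27 e5 47 f6 81 24 3c 69
  t1: 69 3c 24 f6 81 47 e5 69
  t2: 7a 81 32 47 77 e5 b4 69
  t3: 7a 69 81 3c 32 24 47 f6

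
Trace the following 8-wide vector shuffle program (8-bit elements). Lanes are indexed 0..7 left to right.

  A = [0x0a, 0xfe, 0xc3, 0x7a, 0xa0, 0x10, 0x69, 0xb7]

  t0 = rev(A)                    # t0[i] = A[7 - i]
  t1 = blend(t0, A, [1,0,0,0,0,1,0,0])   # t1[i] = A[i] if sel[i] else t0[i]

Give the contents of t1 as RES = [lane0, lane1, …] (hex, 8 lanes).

  t0: b7 69 10 a0 7a c3 fe 0a
  t1: 0a 69 10 a0 7a 10 fe 0a

RES = [0x0a, 0x69, 0x10, 0xa0, 0x7a, 0x10, 0xfe, 0x0a]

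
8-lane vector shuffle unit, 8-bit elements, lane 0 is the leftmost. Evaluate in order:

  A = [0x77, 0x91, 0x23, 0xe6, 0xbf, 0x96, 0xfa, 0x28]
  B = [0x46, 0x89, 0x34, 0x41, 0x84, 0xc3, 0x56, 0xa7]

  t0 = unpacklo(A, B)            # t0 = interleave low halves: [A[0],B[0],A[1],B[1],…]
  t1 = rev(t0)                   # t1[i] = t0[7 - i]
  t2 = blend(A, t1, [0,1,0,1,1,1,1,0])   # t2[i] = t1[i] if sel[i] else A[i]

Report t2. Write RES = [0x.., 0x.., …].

t0 = [0x77, 0x46, 0x91, 0x89, 0x23, 0x34, 0xe6, 0x41]
t1 = [0x41, 0xe6, 0x34, 0x23, 0x89, 0x91, 0x46, 0x77]
t2 = [0x77, 0xe6, 0x23, 0x23, 0x89, 0x91, 0x46, 0x28]

RES = [0x77, 0xe6, 0x23, 0x23, 0x89, 0x91, 0x46, 0x28]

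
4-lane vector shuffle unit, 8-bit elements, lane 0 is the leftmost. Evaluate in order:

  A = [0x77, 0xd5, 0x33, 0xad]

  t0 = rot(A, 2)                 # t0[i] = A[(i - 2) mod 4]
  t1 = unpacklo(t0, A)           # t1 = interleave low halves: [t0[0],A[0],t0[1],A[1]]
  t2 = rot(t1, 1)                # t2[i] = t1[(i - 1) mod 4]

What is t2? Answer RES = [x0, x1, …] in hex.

RES = [ 0xd5  0x33  0x77  0xad ]

  t0: 33 ad 77 d5
  t1: 33 77 ad d5
  t2: d5 33 77 ad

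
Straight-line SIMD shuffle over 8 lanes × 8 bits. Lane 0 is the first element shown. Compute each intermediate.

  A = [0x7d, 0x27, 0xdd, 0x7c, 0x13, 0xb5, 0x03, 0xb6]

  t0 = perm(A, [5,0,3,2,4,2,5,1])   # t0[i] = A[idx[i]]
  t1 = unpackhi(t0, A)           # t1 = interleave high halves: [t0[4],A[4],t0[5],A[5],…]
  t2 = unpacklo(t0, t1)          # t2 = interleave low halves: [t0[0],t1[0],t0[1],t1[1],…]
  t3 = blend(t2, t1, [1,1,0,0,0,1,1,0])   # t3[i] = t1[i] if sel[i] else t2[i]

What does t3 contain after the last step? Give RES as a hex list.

→ t0 |b5|7d|7c|dd|13|dd|b5|27|
→ t1 |13|13|dd|b5|b5|03|27|b6|
→ t2 |b5|13|7d|13|7c|dd|dd|b5|
→ t3 |13|13|7d|13|7c|03|27|b5|

RES = [0x13, 0x13, 0x7d, 0x13, 0x7c, 0x03, 0x27, 0xb5]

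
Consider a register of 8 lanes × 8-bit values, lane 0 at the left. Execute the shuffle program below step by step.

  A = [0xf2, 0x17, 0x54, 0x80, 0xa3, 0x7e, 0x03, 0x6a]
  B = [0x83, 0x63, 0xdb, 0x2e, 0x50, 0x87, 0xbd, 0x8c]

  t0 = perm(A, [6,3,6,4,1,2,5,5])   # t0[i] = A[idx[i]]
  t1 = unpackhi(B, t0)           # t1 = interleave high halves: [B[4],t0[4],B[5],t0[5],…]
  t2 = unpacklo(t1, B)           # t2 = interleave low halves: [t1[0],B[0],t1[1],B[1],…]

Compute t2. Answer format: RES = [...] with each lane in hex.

RES = [ 0x50  0x83  0x17  0x63  0x87  0xdb  0x54  0x2e ]

→ t0 |03|80|03|a3|17|54|7e|7e|
→ t1 |50|17|87|54|bd|7e|8c|7e|
→ t2 |50|83|17|63|87|db|54|2e|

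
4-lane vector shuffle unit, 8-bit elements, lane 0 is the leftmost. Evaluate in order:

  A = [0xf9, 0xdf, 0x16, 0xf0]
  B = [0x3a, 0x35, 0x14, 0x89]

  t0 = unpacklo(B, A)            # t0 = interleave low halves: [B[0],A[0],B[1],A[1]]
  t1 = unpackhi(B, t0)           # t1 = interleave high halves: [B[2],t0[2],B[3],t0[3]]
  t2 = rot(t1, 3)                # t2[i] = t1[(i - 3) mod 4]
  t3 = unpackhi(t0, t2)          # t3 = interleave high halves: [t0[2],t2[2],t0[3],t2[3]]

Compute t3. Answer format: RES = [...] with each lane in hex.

RES = [ 0x35  0xdf  0xdf  0x14 ]

  t0: 3a f9 35 df
  t1: 14 35 89 df
  t2: 35 89 df 14
  t3: 35 df df 14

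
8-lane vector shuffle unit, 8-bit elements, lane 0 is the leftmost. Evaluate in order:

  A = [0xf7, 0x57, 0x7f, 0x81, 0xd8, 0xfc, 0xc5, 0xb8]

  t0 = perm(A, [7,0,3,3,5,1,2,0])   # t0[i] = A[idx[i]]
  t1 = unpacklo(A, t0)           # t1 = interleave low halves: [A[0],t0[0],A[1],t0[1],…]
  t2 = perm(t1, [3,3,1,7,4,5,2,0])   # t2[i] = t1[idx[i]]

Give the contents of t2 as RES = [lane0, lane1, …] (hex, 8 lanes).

RES = [0xf7, 0xf7, 0xb8, 0x81, 0x7f, 0x81, 0x57, 0xf7]

→ t0 |b8|f7|81|81|fc|57|7f|f7|
→ t1 |f7|b8|57|f7|7f|81|81|81|
→ t2 |f7|f7|b8|81|7f|81|57|f7|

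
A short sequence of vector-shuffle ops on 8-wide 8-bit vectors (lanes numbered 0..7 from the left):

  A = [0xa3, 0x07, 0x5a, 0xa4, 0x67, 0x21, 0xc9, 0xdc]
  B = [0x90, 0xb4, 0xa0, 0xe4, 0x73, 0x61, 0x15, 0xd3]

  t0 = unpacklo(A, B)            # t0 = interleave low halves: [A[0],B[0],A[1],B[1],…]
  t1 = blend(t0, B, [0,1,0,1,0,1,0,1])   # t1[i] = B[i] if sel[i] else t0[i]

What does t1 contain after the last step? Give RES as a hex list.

→ t0 |a3|90|07|b4|5a|a0|a4|e4|
→ t1 |a3|b4|07|e4|5a|61|a4|d3|

RES = [ 0xa3  0xb4  0x07  0xe4  0x5a  0x61  0xa4  0xd3 ]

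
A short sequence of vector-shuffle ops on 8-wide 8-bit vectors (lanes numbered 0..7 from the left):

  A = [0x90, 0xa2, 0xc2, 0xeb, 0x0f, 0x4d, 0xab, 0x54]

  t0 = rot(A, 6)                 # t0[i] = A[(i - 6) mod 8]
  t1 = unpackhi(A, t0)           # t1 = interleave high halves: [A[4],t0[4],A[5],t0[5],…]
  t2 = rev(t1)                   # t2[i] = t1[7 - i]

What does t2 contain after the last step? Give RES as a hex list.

t0 = [0xc2, 0xeb, 0x0f, 0x4d, 0xab, 0x54, 0x90, 0xa2]
t1 = [0x0f, 0xab, 0x4d, 0x54, 0xab, 0x90, 0x54, 0xa2]
t2 = [0xa2, 0x54, 0x90, 0xab, 0x54, 0x4d, 0xab, 0x0f]

RES = [0xa2, 0x54, 0x90, 0xab, 0x54, 0x4d, 0xab, 0x0f]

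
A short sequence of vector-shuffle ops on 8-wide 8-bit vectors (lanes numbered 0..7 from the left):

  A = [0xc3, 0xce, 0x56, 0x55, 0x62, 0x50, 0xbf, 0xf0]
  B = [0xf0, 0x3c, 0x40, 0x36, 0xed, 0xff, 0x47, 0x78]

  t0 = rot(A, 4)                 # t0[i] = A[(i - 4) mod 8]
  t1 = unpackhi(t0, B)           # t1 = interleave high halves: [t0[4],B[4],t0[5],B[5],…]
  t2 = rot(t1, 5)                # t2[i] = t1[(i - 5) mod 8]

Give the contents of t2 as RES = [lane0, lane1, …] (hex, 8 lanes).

  t0: 62 50 bf f0 c3 ce 56 55
  t1: c3 ed ce ff 56 47 55 78
  t2: ff 56 47 55 78 c3 ed ce

RES = [0xff, 0x56, 0x47, 0x55, 0x78, 0xc3, 0xed, 0xce]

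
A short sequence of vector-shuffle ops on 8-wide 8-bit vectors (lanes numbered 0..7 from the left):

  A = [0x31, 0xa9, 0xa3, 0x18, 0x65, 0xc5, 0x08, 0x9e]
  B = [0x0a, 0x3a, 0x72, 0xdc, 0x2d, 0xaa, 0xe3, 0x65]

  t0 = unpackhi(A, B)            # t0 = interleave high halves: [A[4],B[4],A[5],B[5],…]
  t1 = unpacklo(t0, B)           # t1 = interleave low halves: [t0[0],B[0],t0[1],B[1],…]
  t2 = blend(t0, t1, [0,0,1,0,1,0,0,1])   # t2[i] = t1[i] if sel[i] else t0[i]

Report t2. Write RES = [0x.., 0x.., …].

RES = [ 0x65  0x2d  0x2d  0xaa  0xc5  0xe3  0x9e  0xdc ]

→ t0 |65|2d|c5|aa|08|e3|9e|65|
→ t1 |65|0a|2d|3a|c5|72|aa|dc|
→ t2 |65|2d|2d|aa|c5|e3|9e|dc|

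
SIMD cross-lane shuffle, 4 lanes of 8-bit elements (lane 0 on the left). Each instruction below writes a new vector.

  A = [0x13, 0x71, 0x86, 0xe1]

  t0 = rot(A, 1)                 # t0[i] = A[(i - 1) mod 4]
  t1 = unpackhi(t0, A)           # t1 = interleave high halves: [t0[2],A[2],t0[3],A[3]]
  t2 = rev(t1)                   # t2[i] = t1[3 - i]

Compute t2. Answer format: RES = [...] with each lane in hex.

RES = [0xe1, 0x86, 0x86, 0x71]

t0 = [0xe1, 0x13, 0x71, 0x86]
t1 = [0x71, 0x86, 0x86, 0xe1]
t2 = [0xe1, 0x86, 0x86, 0x71]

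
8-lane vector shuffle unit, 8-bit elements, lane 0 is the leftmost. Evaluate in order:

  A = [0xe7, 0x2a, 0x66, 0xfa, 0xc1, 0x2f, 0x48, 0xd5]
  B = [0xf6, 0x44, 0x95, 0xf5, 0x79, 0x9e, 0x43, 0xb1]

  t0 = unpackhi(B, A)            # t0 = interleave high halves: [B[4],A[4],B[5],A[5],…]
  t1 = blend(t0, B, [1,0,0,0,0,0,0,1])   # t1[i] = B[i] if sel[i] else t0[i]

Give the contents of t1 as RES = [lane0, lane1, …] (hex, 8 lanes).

→ t0 |79|c1|9e|2f|43|48|b1|d5|
→ t1 |f6|c1|9e|2f|43|48|b1|b1|

RES = [0xf6, 0xc1, 0x9e, 0x2f, 0x43, 0x48, 0xb1, 0xb1]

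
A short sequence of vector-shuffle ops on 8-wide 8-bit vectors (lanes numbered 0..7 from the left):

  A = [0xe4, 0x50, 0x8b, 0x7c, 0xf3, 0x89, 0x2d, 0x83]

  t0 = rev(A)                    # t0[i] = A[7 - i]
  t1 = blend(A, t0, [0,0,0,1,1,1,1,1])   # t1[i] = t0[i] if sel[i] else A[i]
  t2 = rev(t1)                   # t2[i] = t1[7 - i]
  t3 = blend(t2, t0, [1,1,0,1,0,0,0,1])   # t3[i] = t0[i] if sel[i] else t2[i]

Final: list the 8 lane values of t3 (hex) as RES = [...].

  t0: 83 2d 89 f3 7c 8b 50 e4
  t1: e4 50 8b f3 7c 8b 50 e4
  t2: e4 50 8b 7c f3 8b 50 e4
  t3: 83 2d 8b f3 f3 8b 50 e4

RES = [0x83, 0x2d, 0x8b, 0xf3, 0xf3, 0x8b, 0x50, 0xe4]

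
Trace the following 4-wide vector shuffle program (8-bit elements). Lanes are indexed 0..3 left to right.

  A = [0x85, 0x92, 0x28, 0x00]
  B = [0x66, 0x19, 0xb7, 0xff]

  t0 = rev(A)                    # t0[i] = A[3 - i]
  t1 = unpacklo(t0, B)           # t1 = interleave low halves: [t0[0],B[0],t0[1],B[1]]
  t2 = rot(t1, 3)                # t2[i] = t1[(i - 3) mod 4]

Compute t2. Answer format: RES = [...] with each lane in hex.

→ t0 |00|28|92|85|
→ t1 |00|66|28|19|
→ t2 |66|28|19|00|

RES = [ 0x66  0x28  0x19  0x00 ]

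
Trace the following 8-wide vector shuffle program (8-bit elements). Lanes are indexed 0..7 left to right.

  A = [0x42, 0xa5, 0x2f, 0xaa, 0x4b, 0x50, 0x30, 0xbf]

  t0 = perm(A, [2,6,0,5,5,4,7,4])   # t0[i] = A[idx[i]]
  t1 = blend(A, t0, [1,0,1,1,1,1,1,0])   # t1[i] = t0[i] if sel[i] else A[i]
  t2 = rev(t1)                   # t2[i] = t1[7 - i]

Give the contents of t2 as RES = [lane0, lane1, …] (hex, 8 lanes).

RES = [ 0xbf  0xbf  0x4b  0x50  0x50  0x42  0xa5  0x2f ]

t0 = [0x2f, 0x30, 0x42, 0x50, 0x50, 0x4b, 0xbf, 0x4b]
t1 = [0x2f, 0xa5, 0x42, 0x50, 0x50, 0x4b, 0xbf, 0xbf]
t2 = [0xbf, 0xbf, 0x4b, 0x50, 0x50, 0x42, 0xa5, 0x2f]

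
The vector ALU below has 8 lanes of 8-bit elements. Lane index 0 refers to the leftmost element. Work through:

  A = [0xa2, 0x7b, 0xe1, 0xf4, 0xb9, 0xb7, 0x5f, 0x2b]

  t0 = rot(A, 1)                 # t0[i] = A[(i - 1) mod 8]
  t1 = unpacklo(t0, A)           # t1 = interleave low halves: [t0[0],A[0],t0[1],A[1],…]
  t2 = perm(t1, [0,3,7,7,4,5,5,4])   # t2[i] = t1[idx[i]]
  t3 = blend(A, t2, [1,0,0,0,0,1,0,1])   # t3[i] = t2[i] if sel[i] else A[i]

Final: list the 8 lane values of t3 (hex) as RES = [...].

  t0: 2b a2 7b e1 f4 b9 b7 5f
  t1: 2b a2 a2 7b 7b e1 e1 f4
  t2: 2b 7b f4 f4 7b e1 e1 7b
  t3: 2b 7b e1 f4 b9 e1 5f 7b

RES = [0x2b, 0x7b, 0xe1, 0xf4, 0xb9, 0xe1, 0x5f, 0x7b]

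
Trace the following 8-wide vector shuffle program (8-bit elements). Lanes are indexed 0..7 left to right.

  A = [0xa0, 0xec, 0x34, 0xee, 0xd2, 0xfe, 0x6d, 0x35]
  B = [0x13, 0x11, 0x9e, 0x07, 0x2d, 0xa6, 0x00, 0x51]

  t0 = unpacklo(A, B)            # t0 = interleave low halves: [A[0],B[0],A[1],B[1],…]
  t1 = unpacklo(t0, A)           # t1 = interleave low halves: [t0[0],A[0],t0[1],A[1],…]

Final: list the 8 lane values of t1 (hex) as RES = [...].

RES = [ 0xa0  0xa0  0x13  0xec  0xec  0x34  0x11  0xee ]

→ t0 |a0|13|ec|11|34|9e|ee|07|
→ t1 |a0|a0|13|ec|ec|34|11|ee|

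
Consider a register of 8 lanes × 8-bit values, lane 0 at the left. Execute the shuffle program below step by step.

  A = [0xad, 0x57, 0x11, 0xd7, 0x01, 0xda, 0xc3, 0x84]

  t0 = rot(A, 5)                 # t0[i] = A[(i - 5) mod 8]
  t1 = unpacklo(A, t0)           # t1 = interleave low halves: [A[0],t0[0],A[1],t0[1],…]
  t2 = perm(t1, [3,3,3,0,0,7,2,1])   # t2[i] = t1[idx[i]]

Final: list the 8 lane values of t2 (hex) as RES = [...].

→ t0 |d7|01|da|c3|84|ad|57|11|
→ t1 |ad|d7|57|01|11|da|d7|c3|
→ t2 |01|01|01|ad|ad|c3|57|d7|

RES = [ 0x01  0x01  0x01  0xad  0xad  0xc3  0x57  0xd7 ]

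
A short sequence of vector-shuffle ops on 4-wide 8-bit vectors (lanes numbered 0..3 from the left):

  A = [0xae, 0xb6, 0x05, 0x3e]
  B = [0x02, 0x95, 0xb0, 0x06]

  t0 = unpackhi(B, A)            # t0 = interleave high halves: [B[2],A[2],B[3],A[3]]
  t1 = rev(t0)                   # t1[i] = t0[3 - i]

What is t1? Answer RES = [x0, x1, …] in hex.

RES = [0x3e, 0x06, 0x05, 0xb0]

→ t0 |b0|05|06|3e|
→ t1 |3e|06|05|b0|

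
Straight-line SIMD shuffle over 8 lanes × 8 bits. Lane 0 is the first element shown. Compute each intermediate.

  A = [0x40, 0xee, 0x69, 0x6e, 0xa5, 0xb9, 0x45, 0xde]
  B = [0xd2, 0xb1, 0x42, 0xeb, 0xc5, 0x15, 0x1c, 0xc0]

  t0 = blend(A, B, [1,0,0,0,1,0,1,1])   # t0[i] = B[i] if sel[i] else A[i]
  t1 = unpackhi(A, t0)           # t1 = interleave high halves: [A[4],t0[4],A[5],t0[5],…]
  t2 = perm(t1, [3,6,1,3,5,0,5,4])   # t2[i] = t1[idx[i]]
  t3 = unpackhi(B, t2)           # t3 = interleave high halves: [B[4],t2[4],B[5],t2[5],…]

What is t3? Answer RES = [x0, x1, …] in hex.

  t0: d2 ee 69 6e c5 b9 1c c0
  t1: a5 c5 b9 b9 45 1c de c0
  t2: b9 de c5 b9 1c a5 1c 45
  t3: c5 1c 15 a5 1c 1c c0 45

RES = [0xc5, 0x1c, 0x15, 0xa5, 0x1c, 0x1c, 0xc0, 0x45]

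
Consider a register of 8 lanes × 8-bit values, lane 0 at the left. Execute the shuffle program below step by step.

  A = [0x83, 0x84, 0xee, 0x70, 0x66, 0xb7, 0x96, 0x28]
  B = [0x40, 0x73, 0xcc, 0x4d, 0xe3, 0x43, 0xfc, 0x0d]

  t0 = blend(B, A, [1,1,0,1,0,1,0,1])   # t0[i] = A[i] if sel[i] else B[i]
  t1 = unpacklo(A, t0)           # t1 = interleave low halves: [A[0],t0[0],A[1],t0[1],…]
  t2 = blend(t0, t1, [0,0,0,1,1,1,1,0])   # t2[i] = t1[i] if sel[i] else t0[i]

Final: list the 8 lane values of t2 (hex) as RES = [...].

t0 = [0x83, 0x84, 0xcc, 0x70, 0xe3, 0xb7, 0xfc, 0x28]
t1 = [0x83, 0x83, 0x84, 0x84, 0xee, 0xcc, 0x70, 0x70]
t2 = [0x83, 0x84, 0xcc, 0x84, 0xee, 0xcc, 0x70, 0x28]

RES = [0x83, 0x84, 0xcc, 0x84, 0xee, 0xcc, 0x70, 0x28]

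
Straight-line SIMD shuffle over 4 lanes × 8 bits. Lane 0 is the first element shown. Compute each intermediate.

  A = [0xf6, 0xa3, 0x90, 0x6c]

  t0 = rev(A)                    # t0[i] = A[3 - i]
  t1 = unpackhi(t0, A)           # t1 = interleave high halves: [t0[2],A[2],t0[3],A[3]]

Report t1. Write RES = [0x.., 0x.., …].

RES = [0xa3, 0x90, 0xf6, 0x6c]

  t0: 6c 90 a3 f6
  t1: a3 90 f6 6c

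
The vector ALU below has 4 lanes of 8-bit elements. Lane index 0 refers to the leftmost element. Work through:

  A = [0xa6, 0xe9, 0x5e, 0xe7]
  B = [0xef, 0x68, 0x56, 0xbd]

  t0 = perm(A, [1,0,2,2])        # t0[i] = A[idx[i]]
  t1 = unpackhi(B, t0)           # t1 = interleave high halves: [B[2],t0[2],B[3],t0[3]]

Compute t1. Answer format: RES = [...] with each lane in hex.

RES = [0x56, 0x5e, 0xbd, 0x5e]

→ t0 |e9|a6|5e|5e|
→ t1 |56|5e|bd|5e|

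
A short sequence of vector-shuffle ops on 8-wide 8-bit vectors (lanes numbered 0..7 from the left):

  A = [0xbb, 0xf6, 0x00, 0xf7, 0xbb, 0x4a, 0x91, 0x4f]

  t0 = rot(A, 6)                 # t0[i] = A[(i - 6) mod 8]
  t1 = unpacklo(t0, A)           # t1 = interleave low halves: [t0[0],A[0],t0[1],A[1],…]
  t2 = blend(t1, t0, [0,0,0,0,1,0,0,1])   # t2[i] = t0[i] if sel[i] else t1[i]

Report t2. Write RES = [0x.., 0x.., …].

RES = [0x00, 0xbb, 0xf7, 0xf6, 0x91, 0x00, 0x4a, 0xf6]

  t0: 00 f7 bb 4a 91 4f bb f6
  t1: 00 bb f7 f6 bb 00 4a f7
  t2: 00 bb f7 f6 91 00 4a f6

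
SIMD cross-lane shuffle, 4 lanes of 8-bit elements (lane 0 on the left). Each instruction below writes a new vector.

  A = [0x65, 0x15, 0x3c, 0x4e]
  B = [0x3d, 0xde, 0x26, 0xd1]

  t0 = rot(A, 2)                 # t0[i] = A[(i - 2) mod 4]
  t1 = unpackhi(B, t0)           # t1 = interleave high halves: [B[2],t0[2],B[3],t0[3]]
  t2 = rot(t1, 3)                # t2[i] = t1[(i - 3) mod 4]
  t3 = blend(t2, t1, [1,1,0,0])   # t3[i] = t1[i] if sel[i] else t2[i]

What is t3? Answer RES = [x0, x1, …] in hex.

  t0: 3c 4e 65 15
  t1: 26 65 d1 15
  t2: 65 d1 15 26
  t3: 26 65 15 26

RES = [ 0x26  0x65  0x15  0x26 ]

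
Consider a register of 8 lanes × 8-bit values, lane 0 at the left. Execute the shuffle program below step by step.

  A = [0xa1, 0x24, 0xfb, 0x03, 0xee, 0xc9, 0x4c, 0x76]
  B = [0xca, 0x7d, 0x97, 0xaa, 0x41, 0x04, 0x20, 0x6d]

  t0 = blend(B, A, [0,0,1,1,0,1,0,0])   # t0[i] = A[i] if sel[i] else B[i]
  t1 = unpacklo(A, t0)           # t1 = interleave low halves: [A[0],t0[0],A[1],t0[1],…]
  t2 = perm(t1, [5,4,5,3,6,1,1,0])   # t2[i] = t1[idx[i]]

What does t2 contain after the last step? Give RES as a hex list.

t0 = [0xca, 0x7d, 0xfb, 0x03, 0x41, 0xc9, 0x20, 0x6d]
t1 = [0xa1, 0xca, 0x24, 0x7d, 0xfb, 0xfb, 0x03, 0x03]
t2 = [0xfb, 0xfb, 0xfb, 0x7d, 0x03, 0xca, 0xca, 0xa1]

RES = [0xfb, 0xfb, 0xfb, 0x7d, 0x03, 0xca, 0xca, 0xa1]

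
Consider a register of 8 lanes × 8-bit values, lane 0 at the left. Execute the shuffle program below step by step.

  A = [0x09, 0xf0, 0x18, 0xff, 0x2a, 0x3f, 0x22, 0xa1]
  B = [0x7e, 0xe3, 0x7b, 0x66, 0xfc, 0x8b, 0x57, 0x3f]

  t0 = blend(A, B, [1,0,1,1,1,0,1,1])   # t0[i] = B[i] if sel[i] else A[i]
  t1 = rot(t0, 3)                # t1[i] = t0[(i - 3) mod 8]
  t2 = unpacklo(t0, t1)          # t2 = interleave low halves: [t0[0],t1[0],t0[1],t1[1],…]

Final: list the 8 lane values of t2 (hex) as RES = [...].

t0 = [0x7e, 0xf0, 0x7b, 0x66, 0xfc, 0x3f, 0x57, 0x3f]
t1 = [0x3f, 0x57, 0x3f, 0x7e, 0xf0, 0x7b, 0x66, 0xfc]
t2 = [0x7e, 0x3f, 0xf0, 0x57, 0x7b, 0x3f, 0x66, 0x7e]

RES = [ 0x7e  0x3f  0xf0  0x57  0x7b  0x3f  0x66  0x7e ]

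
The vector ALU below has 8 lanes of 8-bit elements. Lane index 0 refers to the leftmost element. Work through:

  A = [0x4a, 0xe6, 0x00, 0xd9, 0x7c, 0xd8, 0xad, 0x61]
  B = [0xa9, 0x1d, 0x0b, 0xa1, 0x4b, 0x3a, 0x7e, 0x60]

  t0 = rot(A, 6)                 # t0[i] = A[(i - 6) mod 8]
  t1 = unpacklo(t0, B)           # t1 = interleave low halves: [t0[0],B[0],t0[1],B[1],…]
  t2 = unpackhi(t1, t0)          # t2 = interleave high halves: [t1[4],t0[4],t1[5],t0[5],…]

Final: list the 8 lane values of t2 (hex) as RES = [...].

t0 = [0x00, 0xd9, 0x7c, 0xd8, 0xad, 0x61, 0x4a, 0xe6]
t1 = [0x00, 0xa9, 0xd9, 0x1d, 0x7c, 0x0b, 0xd8, 0xa1]
t2 = [0x7c, 0xad, 0x0b, 0x61, 0xd8, 0x4a, 0xa1, 0xe6]

RES = [0x7c, 0xad, 0x0b, 0x61, 0xd8, 0x4a, 0xa1, 0xe6]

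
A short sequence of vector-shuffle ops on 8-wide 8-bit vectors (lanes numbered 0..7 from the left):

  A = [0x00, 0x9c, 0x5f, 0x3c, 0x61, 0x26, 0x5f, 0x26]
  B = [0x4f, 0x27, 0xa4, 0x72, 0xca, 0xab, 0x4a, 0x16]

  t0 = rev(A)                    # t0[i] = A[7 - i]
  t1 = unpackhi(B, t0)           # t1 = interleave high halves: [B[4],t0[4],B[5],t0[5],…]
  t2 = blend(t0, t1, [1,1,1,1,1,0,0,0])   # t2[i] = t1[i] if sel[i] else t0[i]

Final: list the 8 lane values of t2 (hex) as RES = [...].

→ t0 |26|5f|26|61|3c|5f|9c|00|
→ t1 |ca|3c|ab|5f|4a|9c|16|00|
→ t2 |ca|3c|ab|5f|4a|5f|9c|00|

RES = [0xca, 0x3c, 0xab, 0x5f, 0x4a, 0x5f, 0x9c, 0x00]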